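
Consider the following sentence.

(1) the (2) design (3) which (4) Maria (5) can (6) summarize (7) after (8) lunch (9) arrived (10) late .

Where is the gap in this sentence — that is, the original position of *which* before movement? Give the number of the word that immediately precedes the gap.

6

'which' functions as the direct object of 'summarize'. Wh-movement fronts it, leaving a gap right after 'summarize':
The design which Maria can summarize ___ after lunch arrived late.
'summarize' is word 6.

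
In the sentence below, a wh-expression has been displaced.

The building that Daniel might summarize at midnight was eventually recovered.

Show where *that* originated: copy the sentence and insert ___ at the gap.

'that' functions as the direct object of 'summarize'. The gap is right after 'summarize'.

The building that Daniel might summarize ___ at midnight was eventually recovered.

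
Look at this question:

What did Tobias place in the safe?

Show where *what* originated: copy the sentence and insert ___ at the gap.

What did Tobias place ___ in the safe?

Before movement: Tobias did place what in the safe.
The filler 'what' is interpreted as the direct object of 'place'. The gap is right after 'place'.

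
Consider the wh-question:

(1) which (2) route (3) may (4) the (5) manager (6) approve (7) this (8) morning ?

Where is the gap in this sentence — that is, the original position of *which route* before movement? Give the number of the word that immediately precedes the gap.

6

Before movement: The manager may approve which route this morning.
The filler 'which route' is interpreted as the direct object of 'approve'. Fronting leaves a gap immediately after 'approve':
Which route may the manager approve ___ this morning?
'approve' is word 6.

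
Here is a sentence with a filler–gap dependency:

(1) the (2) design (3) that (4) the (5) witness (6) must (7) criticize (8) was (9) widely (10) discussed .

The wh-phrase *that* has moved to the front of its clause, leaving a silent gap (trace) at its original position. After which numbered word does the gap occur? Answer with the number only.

'that' functions as the direct object of 'criticize'. Wh-movement fronts it, leaving a gap right after 'criticize':
The design that the witness must criticize ___ was widely discussed.
'criticize' is word 7.

7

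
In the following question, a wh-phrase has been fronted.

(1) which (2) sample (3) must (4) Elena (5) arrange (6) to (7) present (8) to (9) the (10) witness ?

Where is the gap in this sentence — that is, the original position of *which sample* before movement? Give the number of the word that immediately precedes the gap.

Before movement: Elena must arrange to present which sample to the witness.
'which sample' functions as the direct object of 'present'. Wh-movement fronts it, leaving a gap right after 'present':
Which sample must Elena arrange to present ___ to the witness?
'present' is word 7.

7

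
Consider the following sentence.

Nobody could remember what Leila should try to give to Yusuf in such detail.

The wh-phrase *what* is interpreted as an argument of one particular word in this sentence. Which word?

Underlying clause: Leila should try to give what to Yusuf in such detail.
The filler 'what' is interpreted as the direct object of 'give'. It moves to the left edge, and the trace sits right after 'give':
Nobody could remember what Leila should try to give ___ to Yusuf in such detail.

give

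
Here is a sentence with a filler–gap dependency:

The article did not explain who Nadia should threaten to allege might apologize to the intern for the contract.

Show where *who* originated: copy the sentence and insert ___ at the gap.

The article did not explain who Nadia should threaten to allege ___ might apologize to the intern for the contract.

Before movement: Nadia should threaten to allege who might apologize to the intern for the contract.
The filler 'who' is interpreted as the subject of the clause embedded under 'allege'. The gap is right after 'allege'.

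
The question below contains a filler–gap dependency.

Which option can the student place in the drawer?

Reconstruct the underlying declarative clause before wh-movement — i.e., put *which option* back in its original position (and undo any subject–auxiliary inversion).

The student can place which option in the drawer.

'which option' is the direct object of 'place'. It moves to the left edge, and the trace sits right after 'place':
Which option can the student place ___ in the drawer?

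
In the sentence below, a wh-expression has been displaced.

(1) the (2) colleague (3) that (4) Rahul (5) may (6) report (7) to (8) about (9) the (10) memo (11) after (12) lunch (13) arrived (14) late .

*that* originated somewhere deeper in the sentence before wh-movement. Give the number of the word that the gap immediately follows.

'that' is the object of the preposition 'to'. Fronting leaves a gap immediately after 'to':
The colleague that Rahul may report to ___ about the memo after lunch arrived late.
'to' is word 7.

7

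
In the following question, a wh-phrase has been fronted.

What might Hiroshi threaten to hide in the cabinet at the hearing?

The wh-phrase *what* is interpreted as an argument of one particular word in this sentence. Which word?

hide

Pre-movement form: Hiroshi might threaten to hide what in the cabinet at the hearing.
'what' functions as the direct object of 'hide'. It moves to the left edge, and the trace sits right after 'hide':
What might Hiroshi threaten to hide ___ in the cabinet at the hearing?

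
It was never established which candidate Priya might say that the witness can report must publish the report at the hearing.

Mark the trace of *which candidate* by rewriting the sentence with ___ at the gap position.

Before movement: Priya might say that the witness can report which candidate must publish the report at the hearing.
'which candidate' functions as the subject of the clause embedded under 'report'. The gap is right after 'report'.

It was never established which candidate Priya might say that the witness can report ___ must publish the report at the hearing.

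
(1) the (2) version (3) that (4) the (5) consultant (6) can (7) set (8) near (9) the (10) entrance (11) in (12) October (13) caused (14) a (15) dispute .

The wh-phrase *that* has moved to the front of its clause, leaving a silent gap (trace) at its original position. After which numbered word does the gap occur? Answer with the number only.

'that' functions as the direct object of 'set'. Fronting leaves a gap immediately after 'set':
The version that the consultant can set ___ near the entrance in October caused a dispute.
'set' is word 7.

7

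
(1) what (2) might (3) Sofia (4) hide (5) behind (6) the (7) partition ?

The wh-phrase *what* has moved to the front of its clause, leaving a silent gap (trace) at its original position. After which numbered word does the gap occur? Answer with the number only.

4

Pre-movement form: Sofia might hide what behind the partition.
'what' functions as the direct object of 'hide'. Wh-movement fronts it, leaving a gap right after 'hide':
What might Sofia hide ___ behind the partition?
'hide' is word 4.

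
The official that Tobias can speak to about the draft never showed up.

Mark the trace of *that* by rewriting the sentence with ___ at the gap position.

The official that Tobias can speak to ___ about the draft never showed up.

'that' is the object of the preposition 'to'. The gap is right after 'to'.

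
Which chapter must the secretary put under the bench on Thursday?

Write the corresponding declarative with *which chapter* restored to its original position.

The secretary must put which chapter under the bench on Thursday.

The filler 'which chapter' is interpreted as the direct object of 'put'. Fronting leaves a gap immediately after 'put':
Which chapter must the secretary put ___ under the bench on Thursday?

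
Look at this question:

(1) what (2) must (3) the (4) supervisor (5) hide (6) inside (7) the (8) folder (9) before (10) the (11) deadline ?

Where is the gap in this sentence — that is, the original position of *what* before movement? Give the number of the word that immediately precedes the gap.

Pre-movement form: The supervisor must hide what inside the folder before the deadline.
'what' functions as the direct object of 'hide'. It moves to the left edge, and the trace sits right after 'hide':
What must the supervisor hide ___ inside the folder before the deadline?
'hide' is word 5.

5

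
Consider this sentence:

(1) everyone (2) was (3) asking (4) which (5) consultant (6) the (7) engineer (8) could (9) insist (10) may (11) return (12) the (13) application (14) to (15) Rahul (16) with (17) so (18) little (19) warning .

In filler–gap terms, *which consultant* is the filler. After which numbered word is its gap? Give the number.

In situ: The engineer could insist which consultant may return the application to Rahul with so little warning.
The filler 'which consultant' is interpreted as the subject of the clause embedded under 'insist'. It moves to the left edge, and the trace sits right after 'insist':
Everyone was asking which consultant the engineer could insist ___ may return the application to Rahul with so little warning.
'insist' is word 9.

9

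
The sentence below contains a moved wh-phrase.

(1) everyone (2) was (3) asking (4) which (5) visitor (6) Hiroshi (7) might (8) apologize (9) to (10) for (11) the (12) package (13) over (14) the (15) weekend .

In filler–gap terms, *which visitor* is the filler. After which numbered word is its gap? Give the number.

Underlying clause: Hiroshi might apologize to which visitor for the package over the weekend.
'which visitor' is the object of the preposition 'to'. Wh-movement fronts it, leaving a gap right after 'to':
Everyone was asking which visitor Hiroshi might apologize to ___ for the package over the weekend.
'to' is word 9.

9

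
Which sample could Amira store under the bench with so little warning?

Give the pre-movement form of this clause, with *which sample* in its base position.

'which sample' is the direct object of 'store'. It moves to the left edge, and the trace sits right after 'store':
Which sample could Amira store ___ under the bench with so little warning?

Amira could store which sample under the bench with so little warning.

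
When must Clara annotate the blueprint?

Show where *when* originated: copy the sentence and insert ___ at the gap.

When must Clara annotate the blueprint ___?

Before movement: Clara must annotate the blueprint when.
'when' functions as the temporal adjunct. The gap is right after 'blueprint'.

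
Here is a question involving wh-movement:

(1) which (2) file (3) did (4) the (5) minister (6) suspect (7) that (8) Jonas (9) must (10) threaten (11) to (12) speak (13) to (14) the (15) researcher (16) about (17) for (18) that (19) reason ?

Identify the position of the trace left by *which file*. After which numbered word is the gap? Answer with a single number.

16

In situ: The minister did suspect that Jonas must threaten to speak to the researcher about which file for that reason.
'which file' is the object of the preposition 'about'. Fronting leaves a gap immediately after 'about':
Which file did the minister suspect that Jonas must threaten to speak to the researcher about ___ for that reason?
'about' is word 16.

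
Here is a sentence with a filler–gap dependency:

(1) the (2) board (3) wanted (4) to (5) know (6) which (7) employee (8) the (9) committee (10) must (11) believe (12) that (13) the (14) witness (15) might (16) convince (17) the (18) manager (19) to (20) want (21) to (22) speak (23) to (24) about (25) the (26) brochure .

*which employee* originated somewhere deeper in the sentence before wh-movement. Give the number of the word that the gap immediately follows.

23

In situ: The committee must believe that the witness might convince the manager to want to speak to which employee about the brochure.
'which employee' is the object of the preposition 'to'. Fronting leaves a gap immediately after 'to':
The board wanted to know which employee the committee must believe that the witness might convince the manager to want to speak to ___ about the brochure.
'to' is word 23.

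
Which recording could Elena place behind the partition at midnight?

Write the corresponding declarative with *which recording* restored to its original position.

Elena could place which recording behind the partition at midnight.

'which recording' functions as the direct object of 'place'. It moves to the left edge, and the trace sits right after 'place':
Which recording could Elena place ___ behind the partition at midnight?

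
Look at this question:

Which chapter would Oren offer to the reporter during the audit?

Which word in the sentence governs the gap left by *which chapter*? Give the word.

offer

In situ: Oren would offer which chapter to the reporter during the audit.
'which chapter' functions as the direct object of 'offer'. Wh-movement fronts it, leaving a gap right after 'offer':
Which chapter would Oren offer ___ to the reporter during the audit?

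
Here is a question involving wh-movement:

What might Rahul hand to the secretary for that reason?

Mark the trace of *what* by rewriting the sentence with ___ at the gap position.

Pre-movement form: Rahul might hand what to the secretary for that reason.
The filler 'what' is interpreted as the direct object of 'hand'. The gap is right after 'hand'.

What might Rahul hand ___ to the secretary for that reason?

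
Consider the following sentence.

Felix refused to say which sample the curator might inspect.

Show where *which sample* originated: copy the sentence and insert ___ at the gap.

Underlying clause: The curator might inspect which sample.
'which sample' functions as the direct object of 'inspect'. The gap is right after 'inspect'.

Felix refused to say which sample the curator might inspect ___.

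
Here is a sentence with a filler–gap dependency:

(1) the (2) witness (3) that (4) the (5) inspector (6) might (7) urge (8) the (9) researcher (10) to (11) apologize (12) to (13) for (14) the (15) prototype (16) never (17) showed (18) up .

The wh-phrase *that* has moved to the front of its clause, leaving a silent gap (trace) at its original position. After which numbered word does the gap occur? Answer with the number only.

'that' is the object of the preposition 'to'. It moves to the left edge, and the trace sits right after 'to':
The witness that the inspector might urge the researcher to apologize to ___ for the prototype never showed up.
'to' is word 12.

12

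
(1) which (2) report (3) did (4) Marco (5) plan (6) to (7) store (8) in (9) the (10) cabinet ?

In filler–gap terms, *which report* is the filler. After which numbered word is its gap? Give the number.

7

Underlying clause: Marco did plan to store which report in the cabinet.
The filler 'which report' is interpreted as the direct object of 'store'. Fronting leaves a gap immediately after 'store':
Which report did Marco plan to store ___ in the cabinet?
'store' is word 7.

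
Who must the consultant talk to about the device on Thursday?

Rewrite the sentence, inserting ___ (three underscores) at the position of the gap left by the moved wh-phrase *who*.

In situ: The consultant must talk to who about the device on Thursday.
'who' is the object of the preposition 'to'. The gap is right after 'to'.

Who must the consultant talk to ___ about the device on Thursday?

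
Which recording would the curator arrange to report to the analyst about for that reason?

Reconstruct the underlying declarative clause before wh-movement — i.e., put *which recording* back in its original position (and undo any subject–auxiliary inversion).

The curator would arrange to report to the analyst about which recording for that reason.

'which recording' functions as the object of the preposition 'about'. It moves to the left edge, and the trace sits right after 'about':
Which recording would the curator arrange to report to the analyst about ___ for that reason?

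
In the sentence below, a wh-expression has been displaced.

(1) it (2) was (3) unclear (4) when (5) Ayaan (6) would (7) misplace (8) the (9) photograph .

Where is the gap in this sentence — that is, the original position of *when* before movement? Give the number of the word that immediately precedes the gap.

Before movement: Ayaan would misplace the photograph when.
'when' is the temporal adjunct. It moves to the left edge, and the trace sits right after 'photograph':
It was unclear when Ayaan would misplace the photograph ___.
'photograph' is word 9.

9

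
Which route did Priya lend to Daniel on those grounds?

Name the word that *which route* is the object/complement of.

Before movement: Priya did lend which route to Daniel on those grounds.
'which route' is the direct object of 'lend'. Fronting leaves a gap immediately after 'lend':
Which route did Priya lend ___ to Daniel on those grounds?

lend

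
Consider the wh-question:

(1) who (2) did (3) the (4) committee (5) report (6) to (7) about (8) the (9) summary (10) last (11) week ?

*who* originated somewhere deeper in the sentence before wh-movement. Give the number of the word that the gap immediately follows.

6

In situ: The committee did report to who about the summary last week.
The filler 'who' is interpreted as the object of the preposition 'to'. Fronting leaves a gap immediately after 'to':
Who did the committee report to ___ about the summary last week?
'to' is word 6.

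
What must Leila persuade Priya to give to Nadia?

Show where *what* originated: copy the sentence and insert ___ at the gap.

What must Leila persuade Priya to give ___ to Nadia?

Underlying clause: Leila must persuade Priya to give what to Nadia.
'what' is the direct object of 'give'. The gap is right after 'give'.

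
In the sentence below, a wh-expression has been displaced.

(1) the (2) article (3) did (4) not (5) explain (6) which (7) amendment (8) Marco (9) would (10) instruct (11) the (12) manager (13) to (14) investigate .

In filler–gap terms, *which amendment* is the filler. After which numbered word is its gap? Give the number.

14

Underlying clause: Marco would instruct the manager to investigate which amendment.
'which amendment' is the direct object of 'investigate'. Wh-movement fronts it, leaving a gap right after 'investigate':
The article did not explain which amendment Marco would instruct the manager to investigate ___.
'investigate' is word 14.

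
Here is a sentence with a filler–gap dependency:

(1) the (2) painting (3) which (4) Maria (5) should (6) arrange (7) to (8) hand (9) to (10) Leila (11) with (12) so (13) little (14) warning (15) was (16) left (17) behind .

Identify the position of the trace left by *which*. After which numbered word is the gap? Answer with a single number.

8

The filler 'which' is interpreted as the direct object of 'hand'. Fronting leaves a gap immediately after 'hand':
The painting which Maria should arrange to hand ___ to Leila with so little warning was left behind.
'hand' is word 8.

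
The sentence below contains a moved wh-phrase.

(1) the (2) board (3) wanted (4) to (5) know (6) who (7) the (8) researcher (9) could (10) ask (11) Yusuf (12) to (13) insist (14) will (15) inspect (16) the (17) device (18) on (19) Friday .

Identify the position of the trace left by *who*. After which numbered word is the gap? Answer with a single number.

13

In situ: The researcher could ask Yusuf to insist who will inspect the device on Friday.
'who' functions as the subject of the clause embedded under 'insist'. Fronting leaves a gap immediately after 'insist':
The board wanted to know who the researcher could ask Yusuf to insist ___ will inspect the device on Friday.
'insist' is word 13.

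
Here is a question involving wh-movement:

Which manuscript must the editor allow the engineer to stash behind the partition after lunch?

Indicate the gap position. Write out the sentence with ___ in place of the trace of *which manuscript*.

Which manuscript must the editor allow the engineer to stash ___ behind the partition after lunch?

Before movement: The editor must allow the engineer to stash which manuscript behind the partition after lunch.
The filler 'which manuscript' is interpreted as the direct object of 'stash'. The gap is right after 'stash'.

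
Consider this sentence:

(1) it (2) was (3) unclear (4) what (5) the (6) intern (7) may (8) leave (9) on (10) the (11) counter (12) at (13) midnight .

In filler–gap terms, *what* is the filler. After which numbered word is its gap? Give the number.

Pre-movement form: The intern may leave what on the counter at midnight.
'what' functions as the direct object of 'leave'. It moves to the left edge, and the trace sits right after 'leave':
It was unclear what the intern may leave ___ on the counter at midnight.
'leave' is word 8.

8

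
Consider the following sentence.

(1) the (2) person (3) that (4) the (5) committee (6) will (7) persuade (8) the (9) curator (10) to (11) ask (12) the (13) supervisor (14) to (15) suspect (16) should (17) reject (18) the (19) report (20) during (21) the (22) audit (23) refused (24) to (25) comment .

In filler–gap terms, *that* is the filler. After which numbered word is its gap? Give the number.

15

The filler 'that' is interpreted as the subject of the clause embedded under 'suspect'. It moves to the left edge, and the trace sits right after 'suspect':
The person that the committee will persuade the curator to ask the supervisor to suspect ___ should reject the report during the audit refused to comment.
'suspect' is word 15.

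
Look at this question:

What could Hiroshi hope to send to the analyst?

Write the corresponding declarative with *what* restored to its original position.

'what' is the direct object of 'send'. It moves to the left edge, and the trace sits right after 'send':
What could Hiroshi hope to send ___ to the analyst?

Hiroshi could hope to send what to the analyst.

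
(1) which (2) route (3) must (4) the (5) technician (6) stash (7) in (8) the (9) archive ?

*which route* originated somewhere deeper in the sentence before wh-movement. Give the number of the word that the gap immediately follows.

6

In situ: The technician must stash which route in the archive.
The filler 'which route' is interpreted as the direct object of 'stash'. It moves to the left edge, and the trace sits right after 'stash':
Which route must the technician stash ___ in the archive?
'stash' is word 6.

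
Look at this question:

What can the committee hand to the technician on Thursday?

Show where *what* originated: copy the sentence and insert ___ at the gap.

In situ: The committee can hand what to the technician on Thursday.
The filler 'what' is interpreted as the direct object of 'hand'. The gap is right after 'hand'.

What can the committee hand ___ to the technician on Thursday?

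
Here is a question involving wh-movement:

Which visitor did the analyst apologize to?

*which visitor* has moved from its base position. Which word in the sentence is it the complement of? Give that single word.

to

Underlying clause: The analyst did apologize to which visitor.
'which visitor' is the object of the preposition 'to'. Fronting leaves a gap immediately after 'to':
Which visitor did the analyst apologize to ___?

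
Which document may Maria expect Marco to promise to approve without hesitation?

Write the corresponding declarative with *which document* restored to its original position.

The filler 'which document' is interpreted as the direct object of 'approve'. Fronting leaves a gap immediately after 'approve':
Which document may Maria expect Marco to promise to approve ___ without hesitation?

Maria may expect Marco to promise to approve which document without hesitation.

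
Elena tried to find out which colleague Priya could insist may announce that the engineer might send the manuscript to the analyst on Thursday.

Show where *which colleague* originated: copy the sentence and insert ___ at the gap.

Elena tried to find out which colleague Priya could insist ___ may announce that the engineer might send the manuscript to the analyst on Thursday.

In situ: Priya could insist which colleague may announce that the engineer might send the manuscript to the analyst on Thursday.
'which colleague' functions as the subject of the clause embedded under 'insist'. The gap is right after 'insist'.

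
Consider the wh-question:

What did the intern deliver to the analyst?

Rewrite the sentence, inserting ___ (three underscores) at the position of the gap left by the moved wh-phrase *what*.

What did the intern deliver ___ to the analyst?

Underlying clause: The intern did deliver what to the analyst.
'what' functions as the direct object of 'deliver'. The gap is right after 'deliver'.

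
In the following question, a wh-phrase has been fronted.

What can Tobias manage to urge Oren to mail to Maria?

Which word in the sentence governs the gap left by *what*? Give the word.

Before movement: Tobias can manage to urge Oren to mail what to Maria.
The filler 'what' is interpreted as the direct object of 'mail'. Wh-movement fronts it, leaving a gap right after 'mail':
What can Tobias manage to urge Oren to mail ___ to Maria?

mail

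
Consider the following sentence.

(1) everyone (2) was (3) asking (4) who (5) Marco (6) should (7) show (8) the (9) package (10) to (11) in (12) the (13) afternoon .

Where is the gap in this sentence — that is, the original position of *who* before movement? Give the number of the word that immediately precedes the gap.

10

Underlying clause: Marco should show the package to who in the afternoon.
The filler 'who' is interpreted as the object of the preposition 'to' (recipient of 'show'). Wh-movement fronts it, leaving a gap right after 'to':
Everyone was asking who Marco should show the package to ___ in the afternoon.
'to' is word 10.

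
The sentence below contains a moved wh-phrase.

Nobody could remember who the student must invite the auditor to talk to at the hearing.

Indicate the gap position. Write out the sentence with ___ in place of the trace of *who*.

Nobody could remember who the student must invite the auditor to talk to ___ at the hearing.

Underlying clause: The student must invite the auditor to talk to who at the hearing.
'who' is the object of the preposition 'to'. The gap is right after 'to'.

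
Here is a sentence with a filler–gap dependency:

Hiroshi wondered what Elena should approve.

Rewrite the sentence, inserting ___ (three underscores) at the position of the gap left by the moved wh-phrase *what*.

Hiroshi wondered what Elena should approve ___.

Pre-movement form: Elena should approve what.
'what' is the direct object of 'approve'. The gap is right after 'approve'.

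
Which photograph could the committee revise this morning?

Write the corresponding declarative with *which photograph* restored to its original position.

The committee could revise which photograph this morning.

'which photograph' is the direct object of 'revise'. Wh-movement fronts it, leaving a gap right after 'revise':
Which photograph could the committee revise ___ this morning?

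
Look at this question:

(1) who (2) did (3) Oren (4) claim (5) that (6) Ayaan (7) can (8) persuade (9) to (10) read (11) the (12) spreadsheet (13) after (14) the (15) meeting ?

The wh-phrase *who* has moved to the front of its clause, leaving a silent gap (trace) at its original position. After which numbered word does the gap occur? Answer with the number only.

8

Before movement: Oren did claim that Ayaan can persuade who to read the spreadsheet after the meeting.
'who' is the direct object of 'persuade'. Wh-movement fronts it, leaving a gap right after 'persuade':
Who did Oren claim that Ayaan can persuade ___ to read the spreadsheet after the meeting?
'persuade' is word 8.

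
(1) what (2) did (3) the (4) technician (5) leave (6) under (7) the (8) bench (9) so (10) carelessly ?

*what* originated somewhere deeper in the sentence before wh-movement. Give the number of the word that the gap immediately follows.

Pre-movement form: The technician did leave what under the bench so carelessly.
'what' functions as the direct object of 'leave'. Wh-movement fronts it, leaving a gap right after 'leave':
What did the technician leave ___ under the bench so carelessly?
'leave' is word 5.

5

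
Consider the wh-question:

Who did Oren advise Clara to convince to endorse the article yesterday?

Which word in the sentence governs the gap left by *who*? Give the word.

convince

In situ: Oren did advise Clara to convince who to endorse the article yesterday.
The filler 'who' is interpreted as the direct object of 'convince'. Fronting leaves a gap immediately after 'convince':
Who did Oren advise Clara to convince ___ to endorse the article yesterday?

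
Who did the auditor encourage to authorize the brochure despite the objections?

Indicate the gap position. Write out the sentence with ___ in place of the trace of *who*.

Who did the auditor encourage ___ to authorize the brochure despite the objections?

Before movement: The auditor did encourage who to authorize the brochure despite the objections.
'who' functions as the direct object of 'encourage'. The gap is right after 'encourage'.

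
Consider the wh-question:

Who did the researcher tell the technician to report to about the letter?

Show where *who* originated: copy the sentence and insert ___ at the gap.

Who did the researcher tell the technician to report to ___ about the letter?

Before movement: The researcher did tell the technician to report to who about the letter.
'who' functions as the object of the preposition 'to'. The gap is right after 'to'.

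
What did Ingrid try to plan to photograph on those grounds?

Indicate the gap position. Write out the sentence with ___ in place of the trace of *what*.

Before movement: Ingrid did try to plan to photograph what on those grounds.
'what' is the direct object of 'photograph'. The gap is right after 'photograph'.

What did Ingrid try to plan to photograph ___ on those grounds?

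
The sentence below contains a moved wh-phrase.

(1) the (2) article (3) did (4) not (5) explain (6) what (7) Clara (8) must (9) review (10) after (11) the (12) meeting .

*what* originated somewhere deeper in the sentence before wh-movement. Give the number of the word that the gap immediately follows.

In situ: Clara must review what after the meeting.
'what' functions as the direct object of 'review'. It moves to the left edge, and the trace sits right after 'review':
The article did not explain what Clara must review ___ after the meeting.
'review' is word 9.

9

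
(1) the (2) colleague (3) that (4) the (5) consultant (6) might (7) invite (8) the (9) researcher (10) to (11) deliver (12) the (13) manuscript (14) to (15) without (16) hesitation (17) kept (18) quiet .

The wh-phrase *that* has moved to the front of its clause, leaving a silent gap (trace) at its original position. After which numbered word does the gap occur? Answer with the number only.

14

'that' functions as the object of the preposition 'to' (recipient of 'deliver'). It moves to the left edge, and the trace sits right after 'to':
The colleague that the consultant might invite the researcher to deliver the manuscript to ___ without hesitation kept quiet.
'to' is word 14.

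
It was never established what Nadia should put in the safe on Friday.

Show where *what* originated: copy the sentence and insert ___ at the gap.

Pre-movement form: Nadia should put what in the safe on Friday.
'what' functions as the direct object of 'put'. The gap is right after 'put'.

It was never established what Nadia should put ___ in the safe on Friday.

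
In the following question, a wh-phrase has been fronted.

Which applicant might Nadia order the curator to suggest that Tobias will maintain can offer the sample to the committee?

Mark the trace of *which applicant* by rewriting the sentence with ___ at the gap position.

Pre-movement form: Nadia might order the curator to suggest that Tobias will maintain which applicant can offer the sample to the committee.
'which applicant' is the subject of the clause embedded under 'maintain'. The gap is right after 'maintain'.

Which applicant might Nadia order the curator to suggest that Tobias will maintain ___ can offer the sample to the committee?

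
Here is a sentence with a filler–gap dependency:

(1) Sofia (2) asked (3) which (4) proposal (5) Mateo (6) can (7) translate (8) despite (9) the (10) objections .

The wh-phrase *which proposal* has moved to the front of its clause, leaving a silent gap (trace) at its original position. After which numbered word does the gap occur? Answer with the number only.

7

Pre-movement form: Mateo can translate which proposal despite the objections.
'which proposal' functions as the direct object of 'translate'. Wh-movement fronts it, leaving a gap right after 'translate':
Sofia asked which proposal Mateo can translate ___ despite the objections.
'translate' is word 7.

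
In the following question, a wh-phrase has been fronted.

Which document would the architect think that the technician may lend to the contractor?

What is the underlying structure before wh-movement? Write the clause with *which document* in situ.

'which document' functions as the direct object of 'lend'. Fronting leaves a gap immediately after 'lend':
Which document would the architect think that the technician may lend ___ to the contractor?

The architect would think that the technician may lend which document to the contractor.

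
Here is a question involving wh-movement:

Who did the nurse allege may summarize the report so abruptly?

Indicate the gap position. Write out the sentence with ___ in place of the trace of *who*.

Who did the nurse allege ___ may summarize the report so abruptly?

Underlying clause: The nurse did allege who may summarize the report so abruptly.
'who' functions as the subject of the clause embedded under 'allege'. The gap is right after 'allege'.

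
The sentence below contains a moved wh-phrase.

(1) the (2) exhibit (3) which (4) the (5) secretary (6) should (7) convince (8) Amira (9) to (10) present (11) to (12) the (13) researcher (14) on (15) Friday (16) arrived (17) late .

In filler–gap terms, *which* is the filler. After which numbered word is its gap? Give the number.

'which' is the direct object of 'present'. Wh-movement fronts it, leaving a gap right after 'present':
The exhibit which the secretary should convince Amira to present ___ to the researcher on Friday arrived late.
'present' is word 10.

10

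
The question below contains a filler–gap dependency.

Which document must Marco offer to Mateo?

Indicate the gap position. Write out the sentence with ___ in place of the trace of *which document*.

Which document must Marco offer ___ to Mateo?

Pre-movement form: Marco must offer which document to Mateo.
The filler 'which document' is interpreted as the direct object of 'offer'. The gap is right after 'offer'.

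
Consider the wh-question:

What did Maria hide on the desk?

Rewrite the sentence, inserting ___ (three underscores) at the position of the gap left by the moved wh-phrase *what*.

What did Maria hide ___ on the desk?

Underlying clause: Maria did hide what on the desk.
The filler 'what' is interpreted as the direct object of 'hide'. The gap is right after 'hide'.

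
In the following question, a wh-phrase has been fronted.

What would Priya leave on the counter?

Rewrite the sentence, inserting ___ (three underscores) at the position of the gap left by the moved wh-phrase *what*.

Underlying clause: Priya would leave what on the counter.
'what' is the direct object of 'leave'. The gap is right after 'leave'.

What would Priya leave ___ on the counter?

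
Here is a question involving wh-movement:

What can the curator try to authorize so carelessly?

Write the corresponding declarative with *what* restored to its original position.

The curator can try to authorize what so carelessly.

'what' functions as the direct object of 'authorize'. Wh-movement fronts it, leaving a gap right after 'authorize':
What can the curator try to authorize ___ so carelessly?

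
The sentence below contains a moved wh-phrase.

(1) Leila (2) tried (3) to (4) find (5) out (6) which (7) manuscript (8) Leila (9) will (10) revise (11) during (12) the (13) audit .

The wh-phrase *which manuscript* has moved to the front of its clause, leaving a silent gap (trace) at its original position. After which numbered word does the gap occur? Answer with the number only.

Underlying clause: Leila will revise which manuscript during the audit.
'which manuscript' is the direct object of 'revise'. Fronting leaves a gap immediately after 'revise':
Leila tried to find out which manuscript Leila will revise ___ during the audit.
'revise' is word 10.

10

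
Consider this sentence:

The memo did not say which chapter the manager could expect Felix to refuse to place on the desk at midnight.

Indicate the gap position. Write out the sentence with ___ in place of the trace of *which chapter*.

Before movement: The manager could expect Felix to refuse to place which chapter on the desk at midnight.
The filler 'which chapter' is interpreted as the direct object of 'place'. The gap is right after 'place'.

The memo did not say which chapter the manager could expect Felix to refuse to place ___ on the desk at midnight.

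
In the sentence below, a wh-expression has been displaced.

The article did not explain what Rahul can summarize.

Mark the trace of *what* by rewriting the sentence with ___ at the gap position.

The article did not explain what Rahul can summarize ___.

Underlying clause: Rahul can summarize what.
The filler 'what' is interpreted as the direct object of 'summarize'. The gap is right after 'summarize'.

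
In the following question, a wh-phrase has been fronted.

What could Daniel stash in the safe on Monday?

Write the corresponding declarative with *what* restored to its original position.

'what' functions as the direct object of 'stash'. It moves to the left edge, and the trace sits right after 'stash':
What could Daniel stash ___ in the safe on Monday?

Daniel could stash what in the safe on Monday.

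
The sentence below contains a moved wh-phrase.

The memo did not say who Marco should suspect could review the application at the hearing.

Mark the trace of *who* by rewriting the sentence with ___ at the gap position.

The memo did not say who Marco should suspect ___ could review the application at the hearing.

Underlying clause: Marco should suspect who could review the application at the hearing.
'who' functions as the subject of the clause embedded under 'suspect'. The gap is right after 'suspect'.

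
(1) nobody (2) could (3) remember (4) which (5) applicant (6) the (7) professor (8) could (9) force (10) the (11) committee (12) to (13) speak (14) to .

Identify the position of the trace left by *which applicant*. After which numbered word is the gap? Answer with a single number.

14

Pre-movement form: The professor could force the committee to speak to which applicant.
The filler 'which applicant' is interpreted as the object of the preposition 'to'. It moves to the left edge, and the trace sits right after 'to':
Nobody could remember which applicant the professor could force the committee to speak to ___.
'to' is word 14.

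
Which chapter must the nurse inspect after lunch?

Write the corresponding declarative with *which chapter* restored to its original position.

The nurse must inspect which chapter after lunch.

The filler 'which chapter' is interpreted as the direct object of 'inspect'. It moves to the left edge, and the trace sits right after 'inspect':
Which chapter must the nurse inspect ___ after lunch?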